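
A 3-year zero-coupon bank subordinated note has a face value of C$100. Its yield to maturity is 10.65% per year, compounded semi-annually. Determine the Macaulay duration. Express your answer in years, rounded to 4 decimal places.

A zero-coupon bond has a single cash flow at maturity, so its Macaulay duration equals its maturity: 3 years.
(Equivalently: 6 semi-annual periods ÷ 2 = 3 years.)

3.0000 years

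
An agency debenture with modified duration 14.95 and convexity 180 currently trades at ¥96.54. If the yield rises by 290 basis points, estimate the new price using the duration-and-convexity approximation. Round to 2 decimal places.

¥61.99

Duration effect: -D_mod·Δy = -14.95 × (+0.029) = -0.433550
Convexity effect: ½·C·(Δy)² = 0.5 × 180 × (0.029)² = +0.0756900
ΔP/P ≈ -0.433550 + 0.0756900 = -0.357860
New price ≈ 96.54 × (1 - 0.357860) = 61.9921956.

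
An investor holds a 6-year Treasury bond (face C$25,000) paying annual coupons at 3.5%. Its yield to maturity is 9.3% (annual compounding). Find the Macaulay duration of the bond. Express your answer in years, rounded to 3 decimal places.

5.422 years

Periodic yield y = 0.093. Discount each cash flow and weight by its year:
  t   CF        PV=CF/(1+0.093)^t    t·PV
  1       875.00       800.5489       800.5489
  2       875.00       732.4327     1,464.8654
  3       875.00       670.1123     2,010.3368
  4       875.00       613.0945     2,452.3779
  5       875.00       560.9282     2,804.6408
  6    25,875.00    15,176.0723    91,056.4338
  Σ                 18,553.1889   100,589.2036
Price P = Σ PV = 18,553.1889.
Macaulay duration = Σ(t·PV) / P = 100,589.2036 / 18,553.1889 = 5.42167 years.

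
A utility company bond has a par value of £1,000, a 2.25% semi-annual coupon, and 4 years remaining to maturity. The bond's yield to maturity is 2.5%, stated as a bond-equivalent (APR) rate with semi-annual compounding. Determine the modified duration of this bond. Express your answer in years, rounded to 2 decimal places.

Periodic yield y = 0.0125. First find Macaulay duration:
  t   CF        PV=CF/(1+0.0125)^t    t·PV
  1        11.25        11.1111        11.1111
  2        11.25        10.9739        21.9479
  3        11.25        10.8385        32.5154
  4        11.25        10.7046        42.8186
  5        11.25        10.5725        52.8625
  6        11.25        10.4420        62.6518
  7        11.25        10.3131        72.1914
  8     1,011.25       915.5842     7,324.6734
  Σ                    990.5398     7,620.7720
P = 990.5398; Macaulay duration = 7,620.7720 / 990.5398 = 7.69355 half-year periods = 3.84678 years.
Modified duration = D_Mac / (1 + y) = 3.84678 / 1.0125 = 3.79929 years.

3.80 years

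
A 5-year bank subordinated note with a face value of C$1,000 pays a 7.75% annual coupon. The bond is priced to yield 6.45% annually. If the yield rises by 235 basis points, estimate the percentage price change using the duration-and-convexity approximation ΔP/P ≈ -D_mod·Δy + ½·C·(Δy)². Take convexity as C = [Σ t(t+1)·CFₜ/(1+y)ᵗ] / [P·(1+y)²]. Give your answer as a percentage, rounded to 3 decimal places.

With y = 0.0645:
  t   CF        PV=CF/(1+0.0645)^t    t·PV        t(t+1)·PV
  1        77.50        72.8041        72.8041         145.6083
  2        77.50        68.3928       136.7856         410.3568
  3        77.50        64.2488       192.7463         770.9850
  4        77.50        60.3558       241.4232       1,207.1161
  5     1,077.50       788.2953     3,941.4766      23,648.8597
  Σ                  1,054.0968     4,585.2358      26,182.9259
P = 1,054.0968; D_Mac = 4.34992 yrs; D_mod = 4.08635 yrs; C = 21.92029.
Duration effect: -4.08635 × (+0.0235) = -0.096029
Convexity effect: 0.5 × 21.92029 × (0.0235)² = +0.0060527
ΔP/P ≈ -0.096029 + 0.0060527 = -0.089976 = -8.9976%.

-8.998%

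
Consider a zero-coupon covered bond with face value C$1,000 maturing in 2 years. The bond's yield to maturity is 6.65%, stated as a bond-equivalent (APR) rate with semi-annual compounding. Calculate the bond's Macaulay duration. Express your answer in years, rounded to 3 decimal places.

A zero-coupon bond has a single cash flow at maturity, so its Macaulay duration equals its maturity: 2 years.
(Equivalently: 4 semi-annual periods ÷ 2 = 2 years.)

2.000 years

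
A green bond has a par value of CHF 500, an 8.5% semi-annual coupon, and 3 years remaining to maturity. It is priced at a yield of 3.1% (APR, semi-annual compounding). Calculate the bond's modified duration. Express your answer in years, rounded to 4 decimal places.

Periodic yield y = 0.0155. First find Macaulay duration:
  t   CF        PV=CF/(1+0.0155)^t    t·PV
  1        21.25        20.9257        20.9257
  2        21.25        20.6063        41.2125
  3        21.25        20.2917        60.8752
  4        21.25        19.9820        79.9280
  5        21.25        19.6770        98.3851
  6       521.25       475.2986     2,851.7914
  Σ                    576.7812     3,153.1179
P = 576.7812; Macaulay duration = 3,153.1179 / 576.7812 = 5.46675 half-year periods = 2.73337 years.
Modified duration = D_Mac / (1 + y) = 2.73337 / 1.0155 = 2.69165 years.

2.6917 years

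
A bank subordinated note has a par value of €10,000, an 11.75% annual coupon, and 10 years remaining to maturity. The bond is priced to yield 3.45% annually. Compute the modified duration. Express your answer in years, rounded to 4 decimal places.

Periodic yield y = 0.0345. First find Macaulay duration:
  t   CF        PV=CF/(1+0.0345)^t    t·PV
  1     1,175.00     1,135.8144     1,135.8144
  2     1,175.00     1,097.9356     2,195.8712
  3     1,175.00     1,061.3201     3,183.9602
  4     1,175.00     1,025.9256     4,103.7026
  5     1,175.00       991.7116     4,958.5580
  6     1,175.00       958.6386     5,751.8314
  7     1,175.00       926.6685     6,486.6795
  8     1,175.00       895.7646     7,166.1170
  9     1,175.00       865.8914     7,793.0223
  10   11,175.00     7,960.5410    79,605.4097
  Σ                 16,920.2114   122,380.9664
P = 16,920.2114; Macaulay duration = 122,380.9664 / 16,920.2114 = 7.23283 years.
Modified duration = D_Mac / (1 + y) = 7.23283 / 1.0345 = 6.99162 years.

6.9916 years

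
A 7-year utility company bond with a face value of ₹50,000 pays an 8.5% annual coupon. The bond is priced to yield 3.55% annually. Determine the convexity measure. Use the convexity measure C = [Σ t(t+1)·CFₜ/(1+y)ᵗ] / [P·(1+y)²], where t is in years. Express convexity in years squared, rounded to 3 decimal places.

39.873

With y = 0.0355:
  t   CF        PV=CF/(1+0.0355)^t    t·PV        t(t+1)·PV
  1     4,250.00     4,104.2974     4,104.2974       8,208.5949
  2     4,250.00     3,963.5900     7,927.1800      23,781.5400
  3     4,250.00     3,827.7064    11,483.1193      45,932.4770
  4     4,250.00     3,696.4813    14,785.9253      73,929.6266
  5     4,250.00     3,569.7550    17,848.7751     107,092.6508
  6     4,250.00     3,447.3733    20,684.2397     144,789.6776
  7    54,250.00    42,496.0946   297,472.6621   2,379,781.2964
  Σ                 65,105.2981   374,306.1989   2,783,515.8633
P = 65,105.2981.
Convexity = Σ t(t+1)·PV / [P·(1+y)²] = 2,783,515.8633 / (65,105.2981 × 1.072260) = 39.87284.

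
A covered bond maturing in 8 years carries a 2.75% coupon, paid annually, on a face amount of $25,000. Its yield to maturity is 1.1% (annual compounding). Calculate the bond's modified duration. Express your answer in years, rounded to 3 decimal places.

7.258 years

Periodic yield y = 0.011. First find Macaulay duration:
  t   CF        PV=CF/(1+0.011)^t    t·PV
  1       687.50       680.0198       680.0198
  2       687.50       672.6210     1,345.2419
  3       687.50       665.3026     1,995.9079
  4       687.50       658.0639     2,632.2557
  5       687.50       650.9040     3,254.5199
  6       687.50       643.8219     3,862.9316
  7       687.50       636.8169     4,457.7186
  8    25,687.50    23,534.9129   188,279.3028
  Σ                 28,142.4630   206,507.8982
P = 28,142.4630; Macaulay duration = 206,507.8982 / 28,142.4630 = 7.33795 years.
Modified duration = D_Mac / (1 + y) = 7.33795 / 1.011 = 7.25811 years.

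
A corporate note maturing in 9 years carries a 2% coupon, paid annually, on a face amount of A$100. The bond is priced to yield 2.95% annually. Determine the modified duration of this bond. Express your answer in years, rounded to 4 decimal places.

Periodic yield y = 0.0295. First find Macaulay duration:
  t   CF        PV=CF/(1+0.0295)^t    t·PV
  1         2.00         1.9427         1.9427
  2         2.00         1.8870         3.7740
  3         2.00         1.8330         5.4989
  4         2.00         1.7804         7.1217
  5         2.00         1.7294         8.6471
  6         2.00         1.6799        10.0791
  7         2.00         1.6317        11.4220
  8         2.00         1.5850        12.6797
  9       102.00        78.5169       706.6519
  Σ                     92.5859       767.8171
P = 92.5859; Macaulay duration = 767.8171 / 92.5859 = 8.29302 years.
Modified duration = D_Mac / (1 + y) = 8.29302 / 1.0295 = 8.05539 years.

8.0554 years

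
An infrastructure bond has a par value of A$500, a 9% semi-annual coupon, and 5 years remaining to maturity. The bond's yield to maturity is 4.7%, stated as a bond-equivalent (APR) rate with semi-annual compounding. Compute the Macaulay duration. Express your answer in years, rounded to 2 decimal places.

Periodic yield y = 0.0235. Discount each cash flow and weight by its period:
  t   CF        PV=CF/(1+0.0235)^t    t·PV
  1        22.50        21.9834        21.9834
  2        22.50        21.4786        42.9573
  3        22.50        20.9855        62.9565
  4        22.50        20.5036        82.0146
  5        22.50        20.0329       100.1644
  6        22.50        19.5729       117.4375
  7        22.50        19.1235       133.8646
  8        22.50        18.6844       149.4754
  9        22.50        18.2554       164.2988
  10      522.50       414.1978     4,141.9784
  Σ                    594.8181     5,017.1307
Price P = Σ PV = 594.8181.
Macaulay duration = Σ(t·PV) / P = 5,017.1307 / 594.8181 = 8.43473 half-year periods.
In years: 8.43473 / 2 = 4.21737 years.

4.22 years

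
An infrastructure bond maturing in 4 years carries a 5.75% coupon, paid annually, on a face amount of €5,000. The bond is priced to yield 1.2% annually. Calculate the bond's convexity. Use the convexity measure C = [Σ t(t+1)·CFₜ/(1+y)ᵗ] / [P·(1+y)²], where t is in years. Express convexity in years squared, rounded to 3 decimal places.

With y = 0.012:
  t   CF        PV=CF/(1+0.012)^t    t·PV        t(t+1)·PV
  1       287.50       284.0909       284.0909         568.1818
  2       287.50       280.7222       561.4445       1,684.3335
  3       287.50       277.3935       832.1806       3,328.7222
  4     5,287.50     5,041.1350    20,164.5401     100,822.7006
  Σ                  5,883.3417    21,842.2561     106,403.9381
P = 5,883.3417.
Convexity = Σ t(t+1)·PV / [P·(1+y)²] = 106,403.9381 / (5,883.3417 × 1.024144) = 17.65926.

17.659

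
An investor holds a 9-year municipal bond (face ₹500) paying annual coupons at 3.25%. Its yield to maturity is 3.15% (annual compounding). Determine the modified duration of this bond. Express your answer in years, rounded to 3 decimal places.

Periodic yield y = 0.0315. First find Macaulay duration:
  t   CF        PV=CF/(1+0.0315)^t    t·PV
  1        16.25        15.7538        15.7538
  2        16.25        15.2727        30.5453
  3        16.25        14.8063        44.4188
  4        16.25        14.3541        57.4165
  5        16.25        13.9158        69.5788
  6        16.25        13.4908        80.9448
  7        16.25        13.0788        91.5518
  8        16.25        12.6794       101.4354
  9       516.25       390.5143     3,514.6290
  Σ                    503.8660     4,006.2742
P = 503.8660; Macaulay duration = 4,006.2742 / 503.8660 = 7.95107 years.
Modified duration = D_Mac / (1 + y) = 7.95107 / 1.0315 = 7.70826 years.

7.708 years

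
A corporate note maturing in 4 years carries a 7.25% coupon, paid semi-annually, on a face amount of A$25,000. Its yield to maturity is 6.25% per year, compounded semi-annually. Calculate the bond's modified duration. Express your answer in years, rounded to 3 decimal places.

3.445 years

Periodic yield y = 0.03125. First find Macaulay duration:
  t   CF        PV=CF/(1+0.03125)^t    t·PV
  1       906.25       878.7879       878.7879
  2       906.25       852.1579     1,704.3159
  3       906.25       826.3350     2,479.0049
  4       906.25       801.2945     3,205.1781
  5       906.25       777.0129     3,885.0643
  6       906.25       753.4670     4,520.8021
  7       906.25       730.6347     5,114.4428
  8    25,906.25    20,253.1631   162,025.3047
  Σ                 25,872.8530   183,812.9008
P = 25,872.8530; Macaulay duration = 183,812.9008 / 25,872.8530 = 7.10447 half-year periods = 3.55223 years.
Modified duration = D_Mac / (1 + y) = 3.55223 / 1.03125 = 3.44459 years.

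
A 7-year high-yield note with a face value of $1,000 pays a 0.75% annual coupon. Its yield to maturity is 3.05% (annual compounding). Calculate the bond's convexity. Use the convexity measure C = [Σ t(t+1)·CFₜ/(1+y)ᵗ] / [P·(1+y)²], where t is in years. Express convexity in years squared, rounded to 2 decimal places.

51.04

With y = 0.0305:
  t   CF        PV=CF/(1+0.0305)^t    t·PV        t(t+1)·PV
  1         7.50         7.2780         7.2780          14.5560
  2         7.50         7.0626        14.1252          42.3757
  3         7.50         6.8536        20.5607          82.2429
  4         7.50         6.6507        26.6029         133.0146
  5         7.50         6.4539        32.2694         193.6166
  6         7.50         6.2629        37.5772         263.0405
  7     1,007.50       816.4114     5,714.8801      45,719.0407
  Σ                    856.9731     5,853.2936      46,447.8869
P = 856.9731.
Convexity = Σ t(t+1)·PV / [P·(1+y)²] = 46,447.8869 / (856.9731 × 1.061930) = 51.03907.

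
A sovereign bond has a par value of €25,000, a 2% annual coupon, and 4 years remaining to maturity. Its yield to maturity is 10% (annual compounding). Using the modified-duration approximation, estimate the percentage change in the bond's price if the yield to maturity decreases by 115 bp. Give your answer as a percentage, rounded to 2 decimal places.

+4.04%

Periodic yield y = 0.1. Modified duration first:
  t   CF        PV=CF/(1+0.1)^t    t·PV
  1       500.00       454.5455       454.5455
  2       500.00       413.2231       826.4463
  3       500.00       375.6574     1,126.9722
  4    25,500.00    17,416.8431    69,667.3724
  Σ                 18,660.2691    72,075.3364
P = 18,660.2691; D_Mac = 3.86250 yrs; D_mod = 3.86250/(1+0.1) = 3.51137 yrs.
ΔP/P ≈ -D_mod · Δy = -3.51137 × (-0.0115) = +0.040381 = +4.0381%.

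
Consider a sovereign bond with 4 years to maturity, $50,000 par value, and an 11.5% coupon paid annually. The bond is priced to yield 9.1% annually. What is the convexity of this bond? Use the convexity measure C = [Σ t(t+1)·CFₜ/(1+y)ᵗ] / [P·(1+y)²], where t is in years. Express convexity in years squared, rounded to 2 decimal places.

13.72

With y = 0.091:
  t   CF        PV=CF/(1+0.091)^t    t·PV        t(t+1)·PV
  1     5,750.00     5,270.3941     5,270.3941      10,540.7883
  2     5,750.00     4,830.7921     9,661.5841      28,984.7523
  3     5,750.00     4,427.8571    13,283.5712      53,134.2848
  4    55,750.00    39,350.1026   157,400.4105     787,002.0526
  Σ                 53,879.1459   185,615.9599     879,661.8779
P = 53,879.1459.
Convexity = Σ t(t+1)·PV / [P·(1+y)²] = 879,661.8779 / (53,879.1459 × 1.190281) = 13.71657.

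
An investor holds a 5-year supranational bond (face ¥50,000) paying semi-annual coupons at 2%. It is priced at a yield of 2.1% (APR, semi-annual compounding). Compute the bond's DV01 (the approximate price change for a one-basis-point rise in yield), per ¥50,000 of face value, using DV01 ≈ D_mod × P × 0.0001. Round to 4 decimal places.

¥23.5516

Periodic yield y = 0.0105.
  t   CF        PV=CF/(1+0.0105)^t    t·PV
  1       500.00       494.8046       494.8046
  2       500.00       489.6631       979.3262
  3       500.00       484.5751     1,453.7252
  4       500.00       479.5399     1,918.1595
  5       500.00       474.5570     2,372.7852
  6       500.00       469.6260     2,817.7558
  7       500.00       464.7461     3,253.2229
  8       500.00       459.9170     3,679.3360
  9       500.00       455.1380     4,096.2424
  10   50,500.00    45,491.2845   454,912.8448
  Σ                 49,763.8512   475,978.2025
P = 49,763.8512; D_Mac = 9.56474 half-year periods = 4.78237 yrs; D_mod = 4.73268 yrs.
DV01 ≈ 4.73268 × 49,763.8512 × 0.0001 = 23.551618.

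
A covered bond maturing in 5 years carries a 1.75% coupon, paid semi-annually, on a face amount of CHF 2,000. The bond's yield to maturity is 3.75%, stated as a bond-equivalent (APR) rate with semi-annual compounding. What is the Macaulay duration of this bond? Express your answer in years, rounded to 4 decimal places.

4.7976 years

Periodic yield y = 0.01875. Discount each cash flow and weight by its period:
  t   CF        PV=CF/(1+0.01875)^t    t·PV
  1        17.50        17.1779        17.1779
  2        17.50        16.8618        33.7235
  3        17.50        16.5514        49.6543
  4        17.50        16.2468        64.9872
  5        17.50        15.9478        79.7388
  6        17.50        15.6543        93.9255
  7        17.50        15.3661       107.5630
  8        17.50        15.0833       120.6666
  9        17.50        14.8057       133.2515
  10    2,017.50     1,675.4726    16,754.7258
  Σ                  1,819.1677    17,455.4140
Price P = Σ PV = 1,819.1677.
Macaulay duration = Σ(t·PV) / P = 17,455.4140 / 1,819.1677 = 9.59528 half-year periods.
In years: 9.59528 / 2 = 4.79764 years.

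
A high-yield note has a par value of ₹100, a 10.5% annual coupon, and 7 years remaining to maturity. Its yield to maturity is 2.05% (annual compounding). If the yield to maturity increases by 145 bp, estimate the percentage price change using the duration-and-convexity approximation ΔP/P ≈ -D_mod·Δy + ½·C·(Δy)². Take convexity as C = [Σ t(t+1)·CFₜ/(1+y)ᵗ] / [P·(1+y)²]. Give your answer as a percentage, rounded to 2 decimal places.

-7.60%

With y = 0.0205:
  t   CF        PV=CF/(1+0.0205)^t    t·PV        t(t+1)·PV
  1        10.50        10.2891        10.2891          20.5781
  2        10.50        10.0824        20.1648          60.4943
  3        10.50         9.8798        29.6395         118.5582
  4        10.50         9.6814        38.7255         193.6276
  5        10.50         9.4869        47.4345         284.6070
  6        10.50         9.2963        55.7779         390.4456
  7       110.50        95.8675       671.0722       5,368.5777
  Σ                    154.5834       873.1036       6,436.8885
P = 154.5834; D_Mac = 5.64811 yrs; D_mod = 5.53465 yrs; C = 39.98409.
Duration effect: -5.53465 × (+0.0145) = -0.080252
Convexity effect: 0.5 × 39.98409 × (0.0145)² = +0.0042033
ΔP/P ≈ -0.080252 + 0.0042033 = -0.076049 = -7.6049%.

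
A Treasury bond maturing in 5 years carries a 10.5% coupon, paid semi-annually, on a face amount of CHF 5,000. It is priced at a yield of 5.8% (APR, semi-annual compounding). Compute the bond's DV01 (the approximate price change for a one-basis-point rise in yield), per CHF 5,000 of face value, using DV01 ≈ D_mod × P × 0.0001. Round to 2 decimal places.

CHF 2.40

Periodic yield y = 0.029.
  t   CF        PV=CF/(1+0.029)^t    t·PV
  1       262.50       255.1020       255.1020
  2       262.50       247.9126       495.8252
  3       262.50       240.9257       722.7772
  4       262.50       234.1358       936.5432
  5       262.50       227.5372     1,137.6861
  6       262.50       221.1246     1,326.7476
  7       262.50       214.8927     1,504.2490
  8       262.50       208.8365     1,670.6916
  9       262.50       202.9509     1,826.5579
  10    5,262.50     3,954.0154    39,540.1544
  Σ                  6,007.4334    49,416.3342
P = 6,007.4334; D_Mac = 8.22586 half-year periods = 4.11293 yrs; D_mod = 3.99702 yrs.
DV01 ≈ 3.99702 × 6,007.4334 × 0.0001 = 2.401182.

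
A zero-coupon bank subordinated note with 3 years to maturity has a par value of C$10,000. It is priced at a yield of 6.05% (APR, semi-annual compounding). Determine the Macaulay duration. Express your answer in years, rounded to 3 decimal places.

3.000 years

A zero-coupon bond has a single cash flow at maturity, so its Macaulay duration equals its maturity: 3 years.
(Equivalently: 6 semi-annual periods ÷ 2 = 3 years.)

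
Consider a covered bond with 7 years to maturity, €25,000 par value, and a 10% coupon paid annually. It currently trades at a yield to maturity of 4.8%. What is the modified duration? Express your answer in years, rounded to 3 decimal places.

Periodic yield y = 0.048. First find Macaulay duration:
  t   CF        PV=CF/(1+0.048)^t    t·PV
  1     2,500.00     2,385.4962     2,385.4962
  2     2,500.00     2,276.2368     4,552.4736
  3     2,500.00     2,171.9817     6,515.9451
  4     2,500.00     2,072.5016     8,290.0065
  5     2,500.00     1,977.5779     9,887.8894
  6     2,500.00     1,887.0018    11,322.0108
  7    27,500.00    19,806.3165   138,644.2157
  Σ                 32,577.1125   181,598.0372
P = 32,577.1125; Macaulay duration = 181,598.0372 / 32,577.1125 = 5.57441 years.
Modified duration = D_Mac / (1 + y) = 5.57441 / 1.048 = 5.31909 years.

5.319 years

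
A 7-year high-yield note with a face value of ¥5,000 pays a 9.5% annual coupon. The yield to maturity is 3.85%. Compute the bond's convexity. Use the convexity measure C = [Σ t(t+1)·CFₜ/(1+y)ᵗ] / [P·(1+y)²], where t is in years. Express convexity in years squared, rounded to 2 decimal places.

With y = 0.0385:
  t   CF        PV=CF/(1+0.0385)^t    t·PV        t(t+1)·PV
  1       475.00       457.3905       457.3905         914.7809
  2       475.00       440.4338       880.8675       2,642.6026
  3       475.00       424.1057     1,272.3171       5,089.2684
  4       475.00       408.3830     1,633.5318       8,167.6591
  5       475.00       393.2431     1,966.2155      11,797.2928
  6       475.00       378.6645     2,271.9871      15,903.9095
  7     5,475.00     4,202.7990    29,419.5928     235,356.7425
  Σ                  6,705.0195    37,901.9023     279,872.2558
P = 6,705.0195.
Convexity = Σ t(t+1)·PV / [P·(1+y)²] = 279,872.2558 / (6,705.0195 × 1.078482) = 38.70319.

38.70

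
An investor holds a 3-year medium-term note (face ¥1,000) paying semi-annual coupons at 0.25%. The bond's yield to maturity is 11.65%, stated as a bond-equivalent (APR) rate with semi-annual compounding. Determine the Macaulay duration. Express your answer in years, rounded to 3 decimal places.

2.989 years

Periodic yield y = 0.05825. Discount each cash flow and weight by its period:
  t   CF        PV=CF/(1+0.05825)^t    t·PV
  1         1.25         1.1812         1.1812
  2         1.25         1.1162         2.2324
  3         1.25         1.0547         3.1642
  4         1.25         0.9967         3.9867
  5         1.25         0.9418         4.7091
  6     1,001.25       712.8741     4,277.2449
  Σ                    718.1648     4,292.5185
Price P = Σ PV = 718.1648.
Macaulay duration = Σ(t·PV) / P = 4,292.5185 / 718.1648 = 5.97707 half-year periods.
In years: 5.97707 / 2 = 2.98853 years.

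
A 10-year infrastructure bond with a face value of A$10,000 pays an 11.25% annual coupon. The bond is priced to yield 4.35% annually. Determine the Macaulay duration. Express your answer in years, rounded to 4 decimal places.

Periodic yield y = 0.0435. Discount each cash flow and weight by its year:
  t   CF        PV=CF/(1+0.0435)^t    t·PV
  1     1,125.00     1,078.1025     1,078.1025
  2     1,125.00     1,033.1601     2,066.3202
  3     1,125.00       990.0911     2,970.2733
  4     1,125.00       948.8175     3,795.2702
  5     1,125.00       909.2645     4,546.3227
  6     1,125.00       871.3604     5,228.1622
  7     1,125.00       835.0363     5,845.2540
  8     1,125.00       800.2264     6,401.8115
  9     1,125.00       766.8677     6,901.8092
  10   11,125.00     7,267.3401    72,673.4011
  Σ                 15,500.2667   111,506.7270
Price P = Σ PV = 15,500.2667.
Macaulay duration = Σ(t·PV) / P = 111,506.7270 / 15,500.2667 = 7.19386 years.

7.1939 years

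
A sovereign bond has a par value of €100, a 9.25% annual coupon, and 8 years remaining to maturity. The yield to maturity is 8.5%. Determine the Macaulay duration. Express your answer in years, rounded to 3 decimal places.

6.036 years

Periodic yield y = 0.085. Discount each cash flow and weight by its year:
  t   CF        PV=CF/(1+0.085)^t    t·PV
  1         9.25         8.5253         8.5253
  2         9.25         7.8575        15.7149
  3         9.25         7.2419        21.7257
  4         9.25         6.6746        26.6982
  5         9.25         6.1517        30.7584
  6         9.25         5.6697        34.0185
  7         9.25         5.2256        36.5790
  8       109.25        56.8831       455.0651
  Σ                    104.2294       629.0851
Price P = Σ PV = 104.2294.
Macaulay duration = Σ(t·PV) / P = 629.0851 / 104.2294 = 6.03558 years.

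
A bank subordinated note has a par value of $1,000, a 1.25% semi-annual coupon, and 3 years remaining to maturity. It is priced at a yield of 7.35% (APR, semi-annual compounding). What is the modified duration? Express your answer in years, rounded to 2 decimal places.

2.84 years

Periodic yield y = 0.03675. First find Macaulay duration:
  t   CF        PV=CF/(1+0.03675)^t    t·PV
  1         6.25         6.0285         6.0285
  2         6.25         5.8148        11.6295
  3         6.25         5.6086        16.8259
  4         6.25         5.4098        21.6393
  5         6.25         5.2181        26.0903
  6     1,006.25       810.3295     4,861.9768
  Σ                    838.4092     4,944.1904
P = 838.4092; Macaulay duration = 4,944.1904 / 838.4092 = 5.89711 half-year periods = 2.94855 years.
Modified duration = D_Mac / (1 + y) = 2.94855 / 1.03675 = 2.84404 years.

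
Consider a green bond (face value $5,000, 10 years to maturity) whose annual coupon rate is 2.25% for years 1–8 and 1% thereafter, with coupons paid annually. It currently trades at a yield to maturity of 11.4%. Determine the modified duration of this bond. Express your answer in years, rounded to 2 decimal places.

Periodic yield y = 0.114. First find Macaulay duration:
  t   CF        PV=CF/(1+0.114)^t    t·PV
  1       112.50       100.9874       100.9874
  2       112.50        90.6530       181.3060
  3       112.50        81.3761       244.1283
  4       112.50        73.0486       292.1943
  5       112.50        65.5732       327.8661
  6       112.50        58.8629       353.1772
  7       112.50        52.8392       369.8744
  8       112.50        47.4320       379.4556
  9        50.00        18.9236       170.3122
  10    5,050.00     1,715.6926    17,156.9257
  Σ                  2,305.3885    19,576.2272
P = 2,305.3885; Macaulay duration = 19,576.2272 / 2,305.3885 = 8.49151 years.
Modified duration = D_Mac / (1 + y) = 8.49151 / 1.114 = 7.62254 years.

7.62 years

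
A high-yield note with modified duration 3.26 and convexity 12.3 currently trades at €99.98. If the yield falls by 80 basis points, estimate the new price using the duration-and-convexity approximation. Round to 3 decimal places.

€102.627

Duration effect: -D_mod·Δy = -3.26 × (-0.008) = +0.026080
Convexity effect: ½·C·(Δy)² = 0.5 × 12.3 × (-0.008)² = +0.0003936
ΔP/P ≈ +0.026080 + 0.0003936 = +0.0264736
New price ≈ 99.98 × (1 + 0.0264736) = 102.626830528.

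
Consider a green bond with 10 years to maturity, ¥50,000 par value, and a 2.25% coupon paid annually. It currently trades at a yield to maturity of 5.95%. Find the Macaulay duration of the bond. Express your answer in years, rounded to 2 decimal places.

8.86 years

Periodic yield y = 0.0595. Discount each cash flow and weight by its year:
  t   CF        PV=CF/(1+0.0595)^t    t·PV
  1     1,125.00     1,061.8216     1,061.8216
  2     1,125.00     1,002.1912     2,004.3825
  3     1,125.00       945.9096     2,837.7288
  4     1,125.00       892.7887     3,571.1547
  5     1,125.00       842.6510     4,213.2548
  6     1,125.00       795.3289     4,771.9733
  7     1,125.00       750.6644     5,254.6505
  8     1,125.00       708.5081     5,668.0650
  9     1,125.00       668.7193     6,018.4739
  10   51,125.00    28,682.9430   286,829.4305
  Σ                 36,351.5258   322,230.9356
Price P = Σ PV = 36,351.5258.
Macaulay duration = Σ(t·PV) / P = 322,230.9356 / 36,351.5258 = 8.86430 years.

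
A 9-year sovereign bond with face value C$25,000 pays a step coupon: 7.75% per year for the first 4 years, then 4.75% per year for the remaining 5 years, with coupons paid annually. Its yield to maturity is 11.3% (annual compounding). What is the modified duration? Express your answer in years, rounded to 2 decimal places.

Periodic yield y = 0.113. First find Macaulay duration:
  t   CF        PV=CF/(1+0.113)^t    t·PV
  1     1,937.50     1,740.7907     1,740.7907
  2     1,937.50     1,564.0527     3,128.1054
  3     1,937.50     1,405.2585     4,215.7755
  4     1,937.50     1,262.5862     5,050.3450
  5     1,187.50       695.2769     3,476.3845
  6     1,187.50       624.6872     3,748.1234
  7     1,187.50       561.2644     3,928.8505
  8     1,187.50       504.2806     4,034.2452
  9    26,187.50     9,991.6580    89,924.9222
  Σ                 18,349.8553   119,247.5423
P = 18,349.8553; Macaulay duration = 119,247.5423 / 18,349.8553 = 6.49855 years.
Modified duration = D_Mac / (1 + y) = 6.49855 / 1.113 = 5.83877 years.

5.84 years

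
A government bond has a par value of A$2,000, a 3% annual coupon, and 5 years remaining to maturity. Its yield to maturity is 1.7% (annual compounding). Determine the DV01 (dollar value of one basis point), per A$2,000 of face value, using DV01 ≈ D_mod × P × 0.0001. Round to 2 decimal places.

A$0.99

Periodic yield y = 0.017.
  t   CF        PV=CF/(1+0.017)^t    t·PV
  1        60.00        58.9971        58.9971
  2        60.00        58.0109       116.0217
  3        60.00        57.0412       171.1235
  4        60.00        56.0877       224.3507
  5     2,060.00     1,893.4876     9,467.4378
  Σ                  2,123.6243    10,037.9308
P = 2,123.6243; D_Mac = 4.72679 yrs; D_mod = 4.64778 yrs.
DV01 ≈ 4.64778 × 2,123.6243 × 0.0001 = 0.987014.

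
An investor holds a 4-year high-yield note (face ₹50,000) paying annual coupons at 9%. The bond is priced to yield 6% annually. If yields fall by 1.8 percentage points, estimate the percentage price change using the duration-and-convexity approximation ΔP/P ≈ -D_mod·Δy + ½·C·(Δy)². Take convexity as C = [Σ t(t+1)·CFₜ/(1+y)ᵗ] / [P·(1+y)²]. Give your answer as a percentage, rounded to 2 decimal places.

+6.28%

With y = 0.06:
  t   CF        PV=CF/(1+0.06)^t    t·PV        t(t+1)·PV
  1     4,500.00     4,245.2830     4,245.2830       8,490.5660
  2     4,500.00     4,004.9840     8,009.9680      24,029.9039
  3     4,500.00     3,778.2868    11,334.8603      45,339.4413
  4    54,500.00    43,169.1046   172,676.4186     863,382.0929
  Σ                 55,197.6584   196,266.5299     941,242.0041
P = 55,197.6584; D_Mac = 3.55570 yrs; D_mod = 3.35444 yrs; C = 15.17641.
Duration effect: -3.35444 × (-0.018) = +0.060380
Convexity effect: 0.5 × 15.17641 × (-0.018)² = +0.0024586
ΔP/P ≈ +0.060380 + 0.0024586 = +0.062838 = +6.2838%.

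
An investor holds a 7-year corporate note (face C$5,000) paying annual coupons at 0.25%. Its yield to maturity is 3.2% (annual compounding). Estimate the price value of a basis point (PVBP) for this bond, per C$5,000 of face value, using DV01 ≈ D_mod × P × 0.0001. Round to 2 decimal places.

Periodic yield y = 0.032.
  t   CF        PV=CF/(1+0.032)^t    t·PV
  1        12.50        12.1124        12.1124
  2        12.50        11.7368        23.4736
  3        12.50        11.3729        34.1187
  4        12.50        11.0202        44.0810
  5        12.50        10.6785        53.3927
  6        12.50        10.3474        62.0845
  7     5,012.50     4,020.6522    28,144.5653
  Σ                  4,087.9205    28,373.8281
P = 4,087.9205; D_Mac = 6.94090 yrs; D_mod = 6.72567 yrs.
DV01 ≈ 6.72567 × 4,087.9205 × 0.0001 = 2.749402.

C$2.75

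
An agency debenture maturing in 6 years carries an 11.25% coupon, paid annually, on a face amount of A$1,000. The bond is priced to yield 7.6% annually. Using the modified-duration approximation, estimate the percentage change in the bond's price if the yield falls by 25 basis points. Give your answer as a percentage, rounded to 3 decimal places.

Periodic yield y = 0.076. Modified duration first:
  t   CF        PV=CF/(1+0.076)^t    t·PV
  1       112.50       104.5539       104.5539
  2       112.50        97.1691       194.3381
  3       112.50        90.3058       270.9174
  4       112.50        83.9273       335.7093
  5       112.50        77.9994       389.9969
  6     1,112.50       716.8469     4,301.0812
  Σ                  1,170.8024     5,596.5969
P = 1,170.8024; D_Mac = 4.78014 yrs; D_mod = 4.78014/(1+0.076) = 4.44251 yrs.
ΔP/P ≈ -D_mod · Δy = -4.44251 × (-0.0025) = +0.011106 = +1.1106%.

+1.111%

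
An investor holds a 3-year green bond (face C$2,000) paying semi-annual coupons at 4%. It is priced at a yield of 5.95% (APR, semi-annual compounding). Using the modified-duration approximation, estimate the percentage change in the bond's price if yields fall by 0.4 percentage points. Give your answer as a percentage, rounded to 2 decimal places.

Periodic yield y = 0.02975. Modified duration first:
  t   CF        PV=CF/(1+0.02975)^t    t·PV
  1        40.00        38.8444        38.8444
  2        40.00        37.7221        75.4443
  3        40.00        36.6323       109.8970
  4        40.00        35.5740       142.2960
  5        40.00        34.5463       172.7313
  6     2,040.00     1,710.9581    10,265.7484
  Σ                  1,894.2772    10,804.9613
P = 1,894.2772; D_Mac = 5.70400 half-year periods = 2.85200 yrs; D_mod = 2.85200/(1+0.02975) = 2.76961 yrs.
ΔP/P ≈ -D_mod · Δy = -2.76961 × (-0.004) = +0.011078 = +1.1078%.

+1.11%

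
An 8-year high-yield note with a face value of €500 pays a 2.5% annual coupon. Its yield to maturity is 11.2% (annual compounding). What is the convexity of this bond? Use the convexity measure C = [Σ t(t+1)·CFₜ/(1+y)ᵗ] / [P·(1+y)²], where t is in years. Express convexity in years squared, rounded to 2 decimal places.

With y = 0.112:
  t   CF        PV=CF/(1+0.112)^t    t·PV        t(t+1)·PV
  1        12.50        11.2410        11.2410          22.4820
  2        12.50        10.1088        20.2176          60.6529
  3        12.50         9.0907        27.2720         109.0880
  4        12.50         8.1751        32.7002         163.5012
  5        12.50         7.3517        36.7584         220.5501
  6        12.50         6.6112        39.6673         277.6710
  7        12.50         5.9453        41.6174         332.9389
  8       512.50       219.2076     1,753.6607      15,782.9459
  Σ                    277.7314     1,963.1345      16,969.8301
P = 277.7314.
Convexity = Σ t(t+1)·PV / [P·(1+y)²] = 16,969.8301 / (277.7314 × 1.236544) = 49.41320.

49.41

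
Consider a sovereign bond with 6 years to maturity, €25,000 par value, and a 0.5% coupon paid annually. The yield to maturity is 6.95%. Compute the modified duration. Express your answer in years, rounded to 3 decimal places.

5.523 years

Periodic yield y = 0.0695. First find Macaulay duration:
  t   CF        PV=CF/(1+0.0695)^t    t·PV
  1       125.00       116.8770       116.8770
  2       125.00       109.2819       218.5639
  3       125.00       102.1804       306.5412
  4       125.00        95.5404       382.1614
  5       125.00        89.3318       446.6590
  6    25,125.00    16,788.8650   100,733.1900
  Σ                 17,302.0766   102,203.9926
P = 17,302.0766; Macaulay duration = 102,203.9926 / 17,302.0766 = 5.90704 years.
Modified duration = D_Mac / (1 + y) = 5.90704 / 1.0695 = 5.52318 years.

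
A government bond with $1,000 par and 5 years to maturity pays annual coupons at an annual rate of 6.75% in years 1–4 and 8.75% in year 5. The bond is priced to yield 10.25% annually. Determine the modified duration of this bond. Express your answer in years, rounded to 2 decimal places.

3.96 years

Periodic yield y = 0.1025. First find Macaulay duration:
  t   CF        PV=CF/(1+0.1025)^t    t·PV
  1        67.50        61.2245        61.2245
  2        67.50        55.5324       111.0648
  3        67.50        50.3695       151.1086
  4        67.50        45.6867       182.7466
  5     1,087.50       667.6307     3,338.1533
  Σ                    880.4438     3,844.2979
P = 880.4438; Macaulay duration = 3,844.2979 / 880.4438 = 4.36632 years.
Modified duration = D_Mac / (1 + y) = 4.36632 / 1.1025 = 3.96038 years.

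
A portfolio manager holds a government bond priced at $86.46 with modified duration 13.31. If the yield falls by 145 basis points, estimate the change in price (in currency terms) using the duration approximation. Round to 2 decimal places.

Duration approximation: ΔP/P ≈ -D_mod · Δy = -13.31 × (-0.0145) = +0.192995.
ΔP ≈ 86.46 × (+0.192995) = +16.6863477.

+$16.69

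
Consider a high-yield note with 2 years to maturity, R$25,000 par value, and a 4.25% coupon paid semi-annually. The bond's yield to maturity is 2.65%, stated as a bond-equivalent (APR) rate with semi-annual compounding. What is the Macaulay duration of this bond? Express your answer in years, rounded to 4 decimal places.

Periodic yield y = 0.01325. Discount each cash flow and weight by its period:
  t   CF        PV=CF/(1+0.01325)^t    t·PV
  1       531.25       524.3030       524.3030
  2       531.25       517.4468     1,034.8936
  3       531.25       510.6803     1,532.0409
  4    25,531.25    24,221.7562    96,887.0248
  Σ                 25,774.1863    99,978.2623
Price P = Σ PV = 25,774.1863.
Macaulay duration = Σ(t·PV) / P = 99,978.2623 / 25,774.1863 = 3.87901 half-year periods.
In years: 3.87901 / 2 = 1.93950 years.

1.9395 years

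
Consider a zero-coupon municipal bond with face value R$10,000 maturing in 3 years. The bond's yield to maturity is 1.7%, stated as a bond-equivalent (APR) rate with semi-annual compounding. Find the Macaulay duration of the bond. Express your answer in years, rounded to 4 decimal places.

A zero-coupon bond has a single cash flow at maturity, so its Macaulay duration equals its maturity: 3 years.
(Equivalently: 6 semi-annual periods ÷ 2 = 3 years.)

3.0000 years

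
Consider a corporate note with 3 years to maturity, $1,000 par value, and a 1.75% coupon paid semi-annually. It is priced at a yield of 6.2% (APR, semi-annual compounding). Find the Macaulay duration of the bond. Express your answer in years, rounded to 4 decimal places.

Periodic yield y = 0.031. Discount each cash flow and weight by its period:
  t   CF        PV=CF/(1+0.031)^t    t·PV
  1         8.75         8.4869         8.4869
  2         8.75         8.2317        16.4634
  3         8.75         7.9842        23.9526
  4         8.75         7.7441        30.9766
  5         8.75         7.5113        37.5565
  6     1,008.75       839.9077     5,039.4461
  Σ                    879.8660     5,156.8821
Price P = Σ PV = 879.8660.
Macaulay duration = Σ(t·PV) / P = 5,156.8821 / 879.8660 = 5.86099 half-year periods.
In years: 5.86099 / 2 = 2.93049 years.

2.9305 years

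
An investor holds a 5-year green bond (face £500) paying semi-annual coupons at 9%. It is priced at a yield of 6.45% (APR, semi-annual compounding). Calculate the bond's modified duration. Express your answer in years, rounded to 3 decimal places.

4.054 years

Periodic yield y = 0.03225. First find Macaulay duration:
  t   CF        PV=CF/(1+0.03225)^t    t·PV
  1        22.50        21.7970        21.7970
  2        22.50        21.1161        42.2321
  3        22.50        20.4563        61.3690
  4        22.50        19.8172        79.2689
  5        22.50        19.1981        95.9905
  6        22.50        18.5983       111.5898
  7        22.50        18.0172       126.1207
  8        22.50        17.4543       139.6347
  9        22.50        16.9090       152.1812
  10      522.50       380.3973     3,803.9726
  Σ                    553.7609     4,634.1565
P = 553.7609; Macaulay duration = 4,634.1565 / 553.7609 = 8.36851 half-year periods = 4.18426 years.
Modified duration = D_Mac / (1 + y) = 4.18426 / 1.03225 = 4.05353 years.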